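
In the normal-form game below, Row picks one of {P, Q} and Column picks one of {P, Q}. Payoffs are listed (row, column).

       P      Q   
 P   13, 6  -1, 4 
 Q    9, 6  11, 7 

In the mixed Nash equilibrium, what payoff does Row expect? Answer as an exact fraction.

Column mixes with probability q on P, chosen so Row is indifferent: 13q + (-1)(1−q) = 9q + 11(1−q) gives q = 3/4.
Row's expected payoff (from either row, since indifferent) is 13·3/4 + (-1)·1/4 = 19/2.

19/2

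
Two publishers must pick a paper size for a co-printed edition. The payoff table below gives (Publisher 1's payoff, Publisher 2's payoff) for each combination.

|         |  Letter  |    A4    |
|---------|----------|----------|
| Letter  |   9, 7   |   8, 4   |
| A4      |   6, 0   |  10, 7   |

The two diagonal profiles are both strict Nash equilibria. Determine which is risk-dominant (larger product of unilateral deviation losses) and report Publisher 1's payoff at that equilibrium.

At both Letter: Publisher 1 loses 9 − 6 = 3 by deviating; Publisher 2 loses 7 − 4 = 3. Product = 3·3 = 9.
At both A4: Publisher 1 loses 10 − 8 = 2 by deviating; Publisher 2 loses 7 − 0 = 7. Product = 2·7 = 14.
14 > 9, so both A4 is risk-dominant. Publisher 1's payoff there is 10.

10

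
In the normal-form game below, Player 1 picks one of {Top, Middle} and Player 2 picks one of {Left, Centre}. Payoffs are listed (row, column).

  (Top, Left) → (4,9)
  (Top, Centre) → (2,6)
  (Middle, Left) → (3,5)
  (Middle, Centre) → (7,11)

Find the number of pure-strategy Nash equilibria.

2

(Top, Left): Player 1 gets 4 (best alternative 3); Player 2 gets 9 (best alternative 6). Neither deviates — NE.
(Middle, Centre): Player 1 gets 7 (best alternative 2); Player 2 gets 11 (best alternative 5). Neither deviates — NE.
(Middle, Left) is not a NE: Player 1 would switch to Top (4 > 3).
No other cell survives both best-response checks, so there are 2 pure NE.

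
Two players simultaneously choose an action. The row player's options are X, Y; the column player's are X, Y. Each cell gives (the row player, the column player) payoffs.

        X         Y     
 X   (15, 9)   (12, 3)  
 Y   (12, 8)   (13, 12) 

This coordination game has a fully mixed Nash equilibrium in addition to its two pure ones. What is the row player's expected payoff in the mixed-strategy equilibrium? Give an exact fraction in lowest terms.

51/4

The column player mixes with probability q on X, chosen so the row player is indifferent: 15q + 12(1−q) = 12q + 13(1−q) gives q = 1/4.
The row player's expected payoff (from either row, since indifferent) is 15·1/4 + 12·3/4 = 51/4.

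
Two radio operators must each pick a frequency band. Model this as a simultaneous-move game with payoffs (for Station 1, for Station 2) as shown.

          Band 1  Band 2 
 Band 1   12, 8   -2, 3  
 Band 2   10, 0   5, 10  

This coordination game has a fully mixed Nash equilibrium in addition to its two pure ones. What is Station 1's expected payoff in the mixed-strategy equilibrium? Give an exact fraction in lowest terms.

Station 2 mixes with probability q on Band 1, chosen so Station 1 is indifferent: 12q + (-2)(1−q) = 10q + 5(1−q) gives q = 7/9.
Station 1's expected payoff (from either row, since indifferent) is 12·7/9 + (-2)·2/9 = 80/9.

80/9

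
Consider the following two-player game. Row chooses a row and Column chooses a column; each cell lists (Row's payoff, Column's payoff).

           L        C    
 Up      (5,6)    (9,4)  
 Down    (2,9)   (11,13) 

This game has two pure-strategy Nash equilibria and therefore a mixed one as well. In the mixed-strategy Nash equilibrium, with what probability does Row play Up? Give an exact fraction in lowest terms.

2/3

Row's mix p on Up must make Column indifferent between L and C.
Column's payoff from L: 6p + 9(1−p). From C: 4p + 13(1−p).
Set equal: 2p = 4(1−p) → p = 4/6 = 2/3.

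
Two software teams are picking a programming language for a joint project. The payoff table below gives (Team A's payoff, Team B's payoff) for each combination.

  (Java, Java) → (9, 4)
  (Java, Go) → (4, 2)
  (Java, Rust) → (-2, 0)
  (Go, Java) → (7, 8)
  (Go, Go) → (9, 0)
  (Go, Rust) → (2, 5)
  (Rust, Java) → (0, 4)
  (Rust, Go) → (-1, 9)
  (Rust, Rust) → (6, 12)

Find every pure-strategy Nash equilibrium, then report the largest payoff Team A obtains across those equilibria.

Both Java is a pure NE (Team A: 9 ≥ 7; Team B: 4 ≥ 2). Team A gets 9.
Both Rust is a pure NE (Team A: 6 ≥ 2; Team B: 12 ≥ 9). Team A gets 6.
Every other cell has a profitable deviation for at least one player. Highest of {9, 6} is 9.

9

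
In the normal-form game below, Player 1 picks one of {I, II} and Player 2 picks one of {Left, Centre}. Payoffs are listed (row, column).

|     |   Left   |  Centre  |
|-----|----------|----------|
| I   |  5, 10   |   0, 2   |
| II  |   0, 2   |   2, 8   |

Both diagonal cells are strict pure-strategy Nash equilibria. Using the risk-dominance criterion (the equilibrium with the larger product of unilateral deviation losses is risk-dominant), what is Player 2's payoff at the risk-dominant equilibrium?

10

At (I, Left): Player 1 loses 5 − 0 = 5 by deviating; Player 2 loses 10 − 2 = 8. Product = 5·8 = 40.
At (II, Centre): Player 1 loses 2 − 0 = 2 by deviating; Player 2 loses 8 − 2 = 6. Product = 2·6 = 12.
40 > 12, so (I, Left) is risk-dominant. Player 2's payoff there is 10.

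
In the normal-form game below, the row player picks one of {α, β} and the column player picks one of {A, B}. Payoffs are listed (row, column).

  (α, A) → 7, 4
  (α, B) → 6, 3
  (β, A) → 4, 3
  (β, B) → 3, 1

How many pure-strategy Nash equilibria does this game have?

(α, A): the row player gets 7 (best alternative 4); the column player gets 4 (best alternative 3). Neither deviates — NE.
(β, B) is not a NE: the row player would switch to α (6 > 3).
No other cell survives both best-response checks, so there is 1 pure NE.

1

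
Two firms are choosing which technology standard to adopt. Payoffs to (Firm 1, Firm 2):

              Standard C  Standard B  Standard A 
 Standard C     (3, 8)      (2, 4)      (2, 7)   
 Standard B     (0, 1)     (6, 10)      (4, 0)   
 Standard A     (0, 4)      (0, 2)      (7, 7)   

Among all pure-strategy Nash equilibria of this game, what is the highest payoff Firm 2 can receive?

10

Both Standard C is a pure NE (Firm 1: 3 ≥ 0; Firm 2: 8 ≥ 7). Firm 2 gets 8.
Both Standard B is a pure NE (Firm 1: 6 ≥ 2; Firm 2: 10 ≥ 1). Firm 2 gets 10.
Both Standard A is a pure NE (Firm 1: 7 ≥ 4; Firm 2: 7 ≥ 4). Firm 2 gets 7.
Every other cell has a profitable deviation for at least one player. Highest of {8, 10, 7} is 10.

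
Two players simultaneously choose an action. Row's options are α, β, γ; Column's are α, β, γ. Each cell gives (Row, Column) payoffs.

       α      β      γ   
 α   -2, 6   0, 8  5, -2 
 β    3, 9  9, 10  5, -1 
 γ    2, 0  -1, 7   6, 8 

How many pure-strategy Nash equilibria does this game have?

2

Both β: Row gets 9 (best alternative 0); Column gets 10 (best alternative 9). Neither deviates — NE.
Both γ: Row gets 6 (best alternative 5); Column gets 8 (best alternative 7). Neither deviates — NE.
Both α is not a NE: Row would switch to β (3 > -2).
No other cell survives both best-response checks, so there are 2 pure NE.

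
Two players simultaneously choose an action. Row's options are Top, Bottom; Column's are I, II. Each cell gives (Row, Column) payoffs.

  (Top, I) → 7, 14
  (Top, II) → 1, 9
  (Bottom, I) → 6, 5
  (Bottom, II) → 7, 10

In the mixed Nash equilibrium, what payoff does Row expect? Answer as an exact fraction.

Column mixes with probability q on I, chosen so Row is indifferent: 7q + 1(1−q) = 6q + 7(1−q) gives q = 6/7.
Row's expected payoff (from either row, since indifferent) is 7·6/7 + 1·1/7 = 43/7.

43/7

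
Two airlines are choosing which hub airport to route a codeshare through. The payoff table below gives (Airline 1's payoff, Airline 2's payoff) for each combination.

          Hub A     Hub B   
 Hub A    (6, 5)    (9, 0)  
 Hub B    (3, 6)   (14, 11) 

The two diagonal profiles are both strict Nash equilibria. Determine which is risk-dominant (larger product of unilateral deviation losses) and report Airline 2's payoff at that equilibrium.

11

At both Hub A: Airline 1 loses 6 − 3 = 3 by deviating; Airline 2 loses 5 − 0 = 5. Product = 3·5 = 15.
At both Hub B: Airline 1 loses 14 − 9 = 5 by deviating; Airline 2 loses 11 − 6 = 5. Product = 5·5 = 25.
25 > 15, so both Hub B is risk-dominant. Airline 2's payoff there is 11.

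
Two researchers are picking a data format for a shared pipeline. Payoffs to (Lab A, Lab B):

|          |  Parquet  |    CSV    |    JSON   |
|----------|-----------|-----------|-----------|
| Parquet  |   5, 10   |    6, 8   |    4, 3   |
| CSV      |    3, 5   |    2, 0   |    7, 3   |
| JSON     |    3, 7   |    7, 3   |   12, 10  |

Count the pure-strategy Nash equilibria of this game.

2

Both Parquet: Lab A gets 5 (best alternative 3); Lab B gets 10 (best alternative 8). Neither deviates — NE.
Both JSON: Lab A gets 12 (best alternative 7); Lab B gets 10 (best alternative 7). Neither deviates — NE.
Both CSV is not a NE: Lab A would switch to JSON (7 > 2).
No other cell survives both best-response checks, so there are 2 pure NE.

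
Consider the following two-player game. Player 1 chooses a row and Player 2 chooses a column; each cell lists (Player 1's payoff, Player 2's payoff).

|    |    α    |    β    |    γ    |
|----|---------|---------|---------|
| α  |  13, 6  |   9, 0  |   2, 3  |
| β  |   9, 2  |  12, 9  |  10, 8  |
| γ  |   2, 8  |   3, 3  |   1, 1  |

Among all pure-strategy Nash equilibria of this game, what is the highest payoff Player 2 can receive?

Both α is a pure NE (Player 1: 13 ≥ 9; Player 2: 6 ≥ 3). Player 2 gets 6.
Both β is a pure NE (Player 1: 12 ≥ 9; Player 2: 9 ≥ 8). Player 2 gets 9.
Every other cell has a profitable deviation for at least one player. Highest of {6, 9} is 9.

9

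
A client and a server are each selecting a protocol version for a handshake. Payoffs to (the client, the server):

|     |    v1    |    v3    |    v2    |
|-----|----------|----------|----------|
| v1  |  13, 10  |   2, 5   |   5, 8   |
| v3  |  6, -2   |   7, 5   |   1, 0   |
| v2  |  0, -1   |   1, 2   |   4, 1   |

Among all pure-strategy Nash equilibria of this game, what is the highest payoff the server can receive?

Both v1 is a pure NE (the client: 13 ≥ 6; the server: 10 ≥ 8). The server gets 10.
Both v3 is a pure NE (the client: 7 ≥ 2; the server: 5 ≥ 0). The server gets 5.
Every other cell has a profitable deviation for at least one player. Highest of {10, 5} is 10.

10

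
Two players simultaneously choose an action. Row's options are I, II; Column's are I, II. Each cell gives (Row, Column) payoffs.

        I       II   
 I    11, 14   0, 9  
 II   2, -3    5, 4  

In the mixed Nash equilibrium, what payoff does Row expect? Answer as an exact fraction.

55/14

Column mixes with probability q on I, chosen so Row is indifferent: 11q + 0(1−q) = 2q + 5(1−q) gives q = 5/14.
Row's expected payoff (from either row, since indifferent) is 11·5/14 + 0·9/14 = 55/14.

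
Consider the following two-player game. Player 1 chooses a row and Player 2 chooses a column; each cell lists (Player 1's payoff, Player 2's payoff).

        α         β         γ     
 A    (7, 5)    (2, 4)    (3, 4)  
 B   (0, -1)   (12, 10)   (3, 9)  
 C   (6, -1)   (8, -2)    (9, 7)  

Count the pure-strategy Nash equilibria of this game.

(A, α): Player 1 gets 7 (best alternative 6); Player 2 gets 5 (best alternative 4). Neither deviates — NE.
(B, β): Player 1 gets 12 (best alternative 8); Player 2 gets 10 (best alternative 9). Neither deviates — NE.
(C, γ): Player 1 gets 9 (best alternative 3); Player 2 gets 7 (best alternative -1). Neither deviates — NE.
(A, γ) is not a NE: Player 1 would switch to C (9 > 3).
No other cell survives both best-response checks, so there are 3 pure NE.

3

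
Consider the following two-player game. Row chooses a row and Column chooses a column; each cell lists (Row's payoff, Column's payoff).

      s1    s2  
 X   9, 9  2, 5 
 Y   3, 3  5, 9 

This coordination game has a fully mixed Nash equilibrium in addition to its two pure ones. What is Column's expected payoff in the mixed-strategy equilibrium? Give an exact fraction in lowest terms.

Row mixes with probability p on X, chosen so Column is indifferent: 9p + 3(1−p) = 5p + 9(1−p) gives p = 3/5.
Column's expected payoff is 9·3/5 + 3·2/5 = 33/5.

33/5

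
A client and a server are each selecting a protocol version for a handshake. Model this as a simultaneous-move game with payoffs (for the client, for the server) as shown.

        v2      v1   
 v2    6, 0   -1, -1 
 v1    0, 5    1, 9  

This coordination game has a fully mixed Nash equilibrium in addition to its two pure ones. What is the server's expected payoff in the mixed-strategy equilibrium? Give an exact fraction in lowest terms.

1

The client mixes with probability p on v2, chosen so the server is indifferent: 0p + 5(1−p) = (-1)p + 9(1−p) gives p = 4/5.
The server's expected payoff is 0·4/5 + 5·1/5 = 1.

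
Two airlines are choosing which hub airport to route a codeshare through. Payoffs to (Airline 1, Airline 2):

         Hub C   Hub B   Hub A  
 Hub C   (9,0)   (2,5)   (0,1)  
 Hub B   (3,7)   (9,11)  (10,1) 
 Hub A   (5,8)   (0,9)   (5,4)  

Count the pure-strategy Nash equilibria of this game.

Both Hub B: Airline 1 gets 9 (best alternative 2); Airline 2 gets 11 (best alternative 7). Neither deviates — NE.
Both Hub C is not a NE: Airline 2 would switch to Hub B (5 > 0).
No other cell survives both best-response checks, so there is 1 pure NE.

1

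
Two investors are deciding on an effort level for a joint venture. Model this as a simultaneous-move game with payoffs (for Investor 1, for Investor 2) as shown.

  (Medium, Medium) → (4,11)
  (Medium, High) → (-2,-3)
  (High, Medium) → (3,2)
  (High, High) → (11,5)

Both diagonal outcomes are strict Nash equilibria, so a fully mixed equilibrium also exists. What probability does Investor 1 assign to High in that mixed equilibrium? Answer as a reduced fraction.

Investor 1's mix p on Medium must make Investor 2 indifferent between Medium and High.
Investor 2's payoff from Medium: 11p + 2(1−p). From High: (-3)p + 5(1−p).
Set equal: 14p = 3(1−p) → p = 3/17.
Probability on High is 1 − 3/17 = 14/17.

14/17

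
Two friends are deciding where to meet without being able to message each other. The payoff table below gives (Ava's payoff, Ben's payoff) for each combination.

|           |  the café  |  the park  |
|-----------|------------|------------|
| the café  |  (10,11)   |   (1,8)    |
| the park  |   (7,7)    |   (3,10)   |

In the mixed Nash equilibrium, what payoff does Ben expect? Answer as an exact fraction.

Ava mixes with probability p on the café, chosen so Ben is indifferent: 11p + 7(1−p) = 8p + 10(1−p) gives p = 1/2.
Ben's expected payoff is 11·1/2 + 7·1/2 = 9.

9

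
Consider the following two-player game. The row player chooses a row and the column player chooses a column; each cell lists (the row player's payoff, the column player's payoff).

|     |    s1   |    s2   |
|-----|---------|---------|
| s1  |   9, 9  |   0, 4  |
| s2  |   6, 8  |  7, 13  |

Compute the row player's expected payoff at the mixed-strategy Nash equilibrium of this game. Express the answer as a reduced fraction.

The column player mixes with probability q on s1, chosen so the row player is indifferent: 9q + 0(1−q) = 6q + 7(1−q) gives q = 7/10.
The row player's expected payoff (from either row, since indifferent) is 9·7/10 + 0·3/10 = 63/10.

63/10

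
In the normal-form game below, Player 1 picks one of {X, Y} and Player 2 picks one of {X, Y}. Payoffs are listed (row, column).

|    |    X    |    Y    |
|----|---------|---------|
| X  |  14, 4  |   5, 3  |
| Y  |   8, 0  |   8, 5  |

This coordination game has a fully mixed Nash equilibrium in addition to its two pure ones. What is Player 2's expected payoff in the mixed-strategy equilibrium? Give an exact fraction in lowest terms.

Player 1 mixes with probability p on X, chosen so Player 2 is indifferent: 4p + 0(1−p) = 3p + 5(1−p) gives p = 5/6.
Player 2's expected payoff is 4·5/6 + 0·1/6 = 10/3.

10/3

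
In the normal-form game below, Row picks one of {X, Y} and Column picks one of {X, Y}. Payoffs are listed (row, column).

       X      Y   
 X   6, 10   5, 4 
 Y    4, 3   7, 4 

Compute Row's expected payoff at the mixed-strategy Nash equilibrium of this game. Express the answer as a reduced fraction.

11/2

Column mixes with probability q on X, chosen so Row is indifferent: 6q + 5(1−q) = 4q + 7(1−q) gives q = 1/2.
Row's expected payoff (from either row, since indifferent) is 6·1/2 + 5·1/2 = 11/2.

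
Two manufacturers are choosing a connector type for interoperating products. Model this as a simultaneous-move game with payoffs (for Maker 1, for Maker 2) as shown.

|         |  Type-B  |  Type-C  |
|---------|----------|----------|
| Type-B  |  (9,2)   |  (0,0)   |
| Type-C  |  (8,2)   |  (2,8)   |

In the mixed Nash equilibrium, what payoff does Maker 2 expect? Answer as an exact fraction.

2

Maker 1 mixes with probability p on Type-B, chosen so Maker 2 is indifferent: 2p + 2(1−p) = 0p + 8(1−p) gives p = 3/4.
Maker 2's expected payoff is 2·3/4 + 2·1/4 = 2.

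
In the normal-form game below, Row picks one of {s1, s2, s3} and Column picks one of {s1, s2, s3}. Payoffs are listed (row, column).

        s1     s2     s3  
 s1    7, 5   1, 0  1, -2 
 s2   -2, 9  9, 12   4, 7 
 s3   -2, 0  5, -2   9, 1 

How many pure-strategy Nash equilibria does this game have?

Both s1: Row gets 7 (best alternative -2); Column gets 5 (best alternative 0). Neither deviates — NE.
Both s2: Row gets 9 (best alternative 5); Column gets 12 (best alternative 9). Neither deviates — NE.
Both s3: Row gets 9 (best alternative 4); Column gets 1 (best alternative 0). Neither deviates — NE.
(s2, s1) is not a NE: Row would switch to s1 (7 > -2).
No other cell survives both best-response checks, so there are 3 pure NE.

3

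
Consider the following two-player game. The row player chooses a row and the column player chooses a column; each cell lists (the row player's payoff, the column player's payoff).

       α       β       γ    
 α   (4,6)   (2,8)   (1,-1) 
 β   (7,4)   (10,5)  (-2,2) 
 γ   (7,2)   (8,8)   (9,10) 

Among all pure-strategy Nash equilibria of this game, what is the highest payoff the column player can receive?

Both β is a pure NE (the row player: 10 ≥ 8; the column player: 5 ≥ 4). The column player gets 5.
Both γ is a pure NE (the row player: 9 ≥ 1; the column player: 10 ≥ 8). The column player gets 10.
Every other cell has a profitable deviation for at least one player. Highest of {5, 10} is 10.

10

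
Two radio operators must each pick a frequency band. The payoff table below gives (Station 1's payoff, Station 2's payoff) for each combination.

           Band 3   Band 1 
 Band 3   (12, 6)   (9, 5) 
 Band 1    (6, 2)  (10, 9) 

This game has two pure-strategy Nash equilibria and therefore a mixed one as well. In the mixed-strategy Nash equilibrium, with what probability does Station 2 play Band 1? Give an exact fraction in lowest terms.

Station 2's mix q on Band 3 must make Station 1 indifferent between Band 3 and Band 1.
Station 1's payoff from Band 3: 12q + 9(1−q). From Band 1: 6q + 10(1−q).
Set equal: 6q = 1(1−q) → q = 1/7.
Probability on Band 1 is 1 − 1/7 = 6/7.

6/7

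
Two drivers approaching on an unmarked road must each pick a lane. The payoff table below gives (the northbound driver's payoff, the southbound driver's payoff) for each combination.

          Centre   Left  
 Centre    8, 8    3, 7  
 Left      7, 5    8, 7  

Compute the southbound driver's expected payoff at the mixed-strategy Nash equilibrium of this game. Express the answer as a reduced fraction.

The northbound driver mixes with probability p on Centre, chosen so the southbound driver is indifferent: 8p + 5(1−p) = 7p + 7(1−p) gives p = 2/3.
The southbound driver's expected payoff is 8·2/3 + 5·1/3 = 7.

7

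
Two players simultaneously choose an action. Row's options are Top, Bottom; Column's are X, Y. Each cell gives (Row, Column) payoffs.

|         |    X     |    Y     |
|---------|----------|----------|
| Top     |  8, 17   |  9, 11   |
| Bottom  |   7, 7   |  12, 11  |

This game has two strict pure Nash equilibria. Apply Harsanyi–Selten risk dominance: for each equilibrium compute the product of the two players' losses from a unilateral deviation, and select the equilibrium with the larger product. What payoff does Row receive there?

12

At (Top, X): Row loses 8 − 7 = 1 by deviating; Column loses 17 − 11 = 6. Product = 1·6 = 6.
At (Bottom, Y): Row loses 12 − 9 = 3 by deviating; Column loses 11 − 7 = 4. Product = 3·4 = 12.
12 > 6, so (Bottom, Y) is risk-dominant. Row's payoff there is 12.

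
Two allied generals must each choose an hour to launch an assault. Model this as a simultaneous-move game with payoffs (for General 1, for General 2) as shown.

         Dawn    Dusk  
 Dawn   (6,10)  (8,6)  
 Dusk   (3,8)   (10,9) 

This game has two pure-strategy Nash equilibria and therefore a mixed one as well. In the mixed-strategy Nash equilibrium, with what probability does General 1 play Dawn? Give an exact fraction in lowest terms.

General 1's mix p on Dawn must make General 2 indifferent between Dawn and Dusk.
General 2's payoff from Dawn: 10p + 8(1−p). From Dusk: 6p + 9(1−p).
Set equal: 4p = 1(1−p) → p = 1/5.

1/5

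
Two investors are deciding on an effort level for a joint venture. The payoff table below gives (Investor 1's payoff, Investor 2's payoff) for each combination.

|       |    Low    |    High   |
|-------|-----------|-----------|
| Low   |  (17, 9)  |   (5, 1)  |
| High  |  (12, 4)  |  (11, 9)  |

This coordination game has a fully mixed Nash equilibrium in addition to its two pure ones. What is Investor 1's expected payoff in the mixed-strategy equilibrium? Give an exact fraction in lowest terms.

127/11

Investor 2 mixes with probability q on Low, chosen so Investor 1 is indifferent: 17q + 5(1−q) = 12q + 11(1−q) gives q = 6/11.
Investor 1's expected payoff (from either row, since indifferent) is 17·6/11 + 5·5/11 = 127/11.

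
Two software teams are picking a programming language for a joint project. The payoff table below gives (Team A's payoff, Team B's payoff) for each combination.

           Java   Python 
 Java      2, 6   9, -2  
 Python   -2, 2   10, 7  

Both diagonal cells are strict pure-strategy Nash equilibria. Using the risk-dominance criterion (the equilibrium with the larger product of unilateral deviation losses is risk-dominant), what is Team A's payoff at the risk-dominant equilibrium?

At both Java: Team A loses 2 − (-2) = 4 by deviating; Team B loses 6 − (-2) = 8. Product = 4·8 = 32.
At both Python: Team A loses 10 − 9 = 1 by deviating; Team B loses 7 − 2 = 5. Product = 1·5 = 5.
32 > 5, so both Java is risk-dominant. Team A's payoff there is 2.

2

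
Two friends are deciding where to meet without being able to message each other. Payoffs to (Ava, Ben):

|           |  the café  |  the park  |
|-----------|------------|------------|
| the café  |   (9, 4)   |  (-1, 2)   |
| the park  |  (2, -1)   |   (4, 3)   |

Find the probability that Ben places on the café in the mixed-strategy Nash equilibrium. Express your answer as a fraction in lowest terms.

5/12

Ben's mix q on the café must make Ava indifferent between the café and the park.
Ava's payoff from the café: 9q + (-1)(1−q). From the park: 2q + 4(1−q).
Set equal: 7q = 5(1−q) → q = 5/12.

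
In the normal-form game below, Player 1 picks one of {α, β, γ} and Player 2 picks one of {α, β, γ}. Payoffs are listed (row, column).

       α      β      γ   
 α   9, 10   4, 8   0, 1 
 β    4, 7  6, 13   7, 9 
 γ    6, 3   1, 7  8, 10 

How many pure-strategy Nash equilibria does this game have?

3

Both α: Player 1 gets 9 (best alternative 6); Player 2 gets 10 (best alternative 8). Neither deviates — NE.
Both β: Player 1 gets 6 (best alternative 4); Player 2 gets 13 (best alternative 9). Neither deviates — NE.
Both γ: Player 1 gets 8 (best alternative 7); Player 2 gets 10 (best alternative 7). Neither deviates — NE.
(α, γ) is not a NE: Player 1 would switch to γ (8 > 0).
No other cell survives both best-response checks, so there are 3 pure NE.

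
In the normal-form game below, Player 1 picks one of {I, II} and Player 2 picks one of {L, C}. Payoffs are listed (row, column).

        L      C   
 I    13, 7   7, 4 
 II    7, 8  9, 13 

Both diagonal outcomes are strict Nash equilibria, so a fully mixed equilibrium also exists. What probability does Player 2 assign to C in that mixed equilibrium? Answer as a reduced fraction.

Player 2's mix q on L must make Player 1 indifferent between I and II.
Player 1's payoff from I: 13q + 7(1−q). From II: 7q + 9(1−q).
Set equal: 6q = 2(1−q) → q = 2/8 = 1/4.
Probability on C is 1 − 1/4 = 3/4.

3/4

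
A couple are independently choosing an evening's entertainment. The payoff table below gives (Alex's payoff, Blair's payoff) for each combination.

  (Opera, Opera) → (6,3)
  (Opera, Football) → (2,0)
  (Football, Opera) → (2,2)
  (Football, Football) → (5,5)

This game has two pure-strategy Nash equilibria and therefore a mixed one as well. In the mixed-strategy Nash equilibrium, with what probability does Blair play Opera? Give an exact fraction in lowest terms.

3/7

Blair's mix q on Opera must make Alex indifferent between Opera and Football.
Alex's payoff from Opera: 6q + 2(1−q). From Football: 2q + 5(1−q).
Set equal: 4q = 3(1−q) → q = 3/7.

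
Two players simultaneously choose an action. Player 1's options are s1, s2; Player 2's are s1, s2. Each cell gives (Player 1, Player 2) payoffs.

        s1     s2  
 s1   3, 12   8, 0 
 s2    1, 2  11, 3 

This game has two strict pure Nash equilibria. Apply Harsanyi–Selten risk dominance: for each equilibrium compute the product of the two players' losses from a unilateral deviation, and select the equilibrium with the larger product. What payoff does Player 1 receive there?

At both s1: Player 1 loses 3 − 1 = 2 by deviating; Player 2 loses 12 − 0 = 12. Product = 2·12 = 24.
At both s2: Player 1 loses 11 − 8 = 3 by deviating; Player 2 loses 3 − 2 = 1. Product = 3·1 = 3.
24 > 3, so both s1 is risk-dominant. Player 1's payoff there is 3.

3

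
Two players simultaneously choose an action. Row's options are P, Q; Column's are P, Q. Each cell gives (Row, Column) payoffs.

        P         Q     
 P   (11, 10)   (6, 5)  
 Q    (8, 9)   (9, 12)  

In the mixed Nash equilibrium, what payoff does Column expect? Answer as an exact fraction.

75/8

Row mixes with probability p on P, chosen so Column is indifferent: 10p + 9(1−p) = 5p + 12(1−p) gives p = 3/8.
Column's expected payoff is 10·3/8 + 9·5/8 = 75/8.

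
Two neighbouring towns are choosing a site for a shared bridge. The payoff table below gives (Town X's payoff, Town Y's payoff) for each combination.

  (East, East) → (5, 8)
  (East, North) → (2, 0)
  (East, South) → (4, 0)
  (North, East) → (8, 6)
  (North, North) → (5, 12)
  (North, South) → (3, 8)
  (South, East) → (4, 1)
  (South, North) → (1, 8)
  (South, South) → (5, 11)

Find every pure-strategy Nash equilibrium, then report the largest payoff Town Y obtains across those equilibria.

Both North is a pure NE (Town X: 5 ≥ 2; Town Y: 12 ≥ 8). Town Y gets 12.
Both South is a pure NE (Town X: 5 ≥ 4; Town Y: 11 ≥ 8). Town Y gets 11.
Every other cell has a profitable deviation for at least one player. Highest of {12, 11} is 12.

12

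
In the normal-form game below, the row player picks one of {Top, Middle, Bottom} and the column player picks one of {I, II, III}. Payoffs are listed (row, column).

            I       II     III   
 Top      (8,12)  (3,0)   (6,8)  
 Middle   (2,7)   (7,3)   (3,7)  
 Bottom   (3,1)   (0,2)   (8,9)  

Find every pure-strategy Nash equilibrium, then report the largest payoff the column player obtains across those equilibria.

(Top, I) is a pure NE (the row player: 8 ≥ 3; the column player: 12 ≥ 8). The column player gets 12.
(Bottom, III) is a pure NE (the row player: 8 ≥ 6; the column player: 9 ≥ 2). The column player gets 9.
Every other cell has a profitable deviation for at least one player. Highest of {12, 9} is 12.

12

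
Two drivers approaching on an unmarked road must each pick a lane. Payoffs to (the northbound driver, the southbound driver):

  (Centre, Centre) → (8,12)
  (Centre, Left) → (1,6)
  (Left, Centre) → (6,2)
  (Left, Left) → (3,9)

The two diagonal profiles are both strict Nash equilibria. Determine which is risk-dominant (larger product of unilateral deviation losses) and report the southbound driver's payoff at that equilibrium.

9

At both Centre: the northbound driver loses 8 − 6 = 2 by deviating; the southbound driver loses 12 − 6 = 6. Product = 2·6 = 12.
At both Left: the northbound driver loses 3 − 1 = 2 by deviating; the southbound driver loses 9 − 2 = 7. Product = 2·7 = 14.
14 > 12, so both Left is risk-dominant. The southbound driver's payoff there is 9.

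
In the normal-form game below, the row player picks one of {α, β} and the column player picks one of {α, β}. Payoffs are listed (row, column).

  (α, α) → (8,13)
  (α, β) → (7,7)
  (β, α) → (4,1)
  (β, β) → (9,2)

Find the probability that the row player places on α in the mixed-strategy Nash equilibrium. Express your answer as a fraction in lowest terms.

The row player's mix p on α must make the column player indifferent between α and β.
The column player's payoff from α: 13p + 1(1−p). From β: 7p + 2(1−p).
Set equal: 6p = 1(1−p) → p = 1/7.

1/7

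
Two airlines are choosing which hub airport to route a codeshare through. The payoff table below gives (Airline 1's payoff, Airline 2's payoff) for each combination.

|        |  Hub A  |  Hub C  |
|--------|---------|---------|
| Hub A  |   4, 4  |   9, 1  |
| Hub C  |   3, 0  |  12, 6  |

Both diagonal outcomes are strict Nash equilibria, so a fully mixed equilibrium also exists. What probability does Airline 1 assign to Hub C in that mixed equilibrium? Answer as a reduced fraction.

Airline 1's mix p on Hub A must make Airline 2 indifferent between Hub A and Hub C.
Airline 2's payoff from Hub A: 4p + 0(1−p). From Hub C: 1p + 6(1−p).
Set equal: 3p = 6(1−p) → p = 6/9 = 2/3.
Probability on Hub C is 1 − 2/3 = 1/3.

1/3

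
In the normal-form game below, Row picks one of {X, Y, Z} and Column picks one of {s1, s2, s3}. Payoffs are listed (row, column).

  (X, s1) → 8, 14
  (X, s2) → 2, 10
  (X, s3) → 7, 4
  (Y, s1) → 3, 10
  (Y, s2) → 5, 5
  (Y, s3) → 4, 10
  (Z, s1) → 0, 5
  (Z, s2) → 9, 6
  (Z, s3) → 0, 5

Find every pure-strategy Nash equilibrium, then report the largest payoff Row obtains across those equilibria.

(X, s1) is a pure NE (Row: 8 ≥ 3; Column: 14 ≥ 10). Row gets 8.
(Z, s2) is a pure NE (Row: 9 ≥ 5; Column: 6 ≥ 5). Row gets 9.
Every other cell has a profitable deviation for at least one player. Highest of {8, 9} is 9.

9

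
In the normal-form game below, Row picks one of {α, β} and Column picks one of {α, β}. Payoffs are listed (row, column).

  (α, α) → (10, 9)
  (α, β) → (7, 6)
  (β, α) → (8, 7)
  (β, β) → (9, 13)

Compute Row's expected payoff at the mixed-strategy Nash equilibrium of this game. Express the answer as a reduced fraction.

17/2

Column mixes with probability q on α, chosen so Row is indifferent: 10q + 7(1−q) = 8q + 9(1−q) gives q = 1/2.
Row's expected payoff (from either row, since indifferent) is 10·1/2 + 7·1/2 = 17/2.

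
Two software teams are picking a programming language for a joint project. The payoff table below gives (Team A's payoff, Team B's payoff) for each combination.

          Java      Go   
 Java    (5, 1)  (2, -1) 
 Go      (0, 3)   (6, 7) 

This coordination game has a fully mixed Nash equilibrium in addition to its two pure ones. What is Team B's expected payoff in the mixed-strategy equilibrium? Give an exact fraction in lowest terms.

5/3

Team A mixes with probability p on Java, chosen so Team B is indifferent: 1p + 3(1−p) = (-1)p + 7(1−p) gives p = 2/3.
Team B's expected payoff is 1·2/3 + 3·1/3 = 5/3.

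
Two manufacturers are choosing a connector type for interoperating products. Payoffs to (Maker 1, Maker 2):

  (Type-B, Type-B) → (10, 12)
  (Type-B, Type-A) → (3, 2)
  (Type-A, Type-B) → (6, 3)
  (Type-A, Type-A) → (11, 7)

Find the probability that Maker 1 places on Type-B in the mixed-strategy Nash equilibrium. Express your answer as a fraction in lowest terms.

2/7

Maker 1's mix p on Type-B must make Maker 2 indifferent between Type-B and Type-A.
Maker 2's payoff from Type-B: 12p + 3(1−p). From Type-A: 2p + 7(1−p).
Set equal: 10p = 4(1−p) → p = 4/14 = 2/7.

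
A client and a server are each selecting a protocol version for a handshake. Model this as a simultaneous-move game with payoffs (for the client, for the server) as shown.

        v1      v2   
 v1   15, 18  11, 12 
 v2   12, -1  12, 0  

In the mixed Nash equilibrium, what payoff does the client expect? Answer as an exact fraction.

12

The server mixes with probability q on v1, chosen so the client is indifferent: 15q + 11(1−q) = 12q + 12(1−q) gives q = 1/4.
The client's expected payoff (from either row, since indifferent) is 15·1/4 + 11·3/4 = 12.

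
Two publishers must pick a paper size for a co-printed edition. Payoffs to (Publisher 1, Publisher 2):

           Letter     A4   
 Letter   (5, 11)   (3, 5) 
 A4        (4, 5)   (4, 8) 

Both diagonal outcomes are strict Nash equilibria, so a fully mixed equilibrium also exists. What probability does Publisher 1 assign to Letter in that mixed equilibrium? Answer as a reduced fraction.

Publisher 1's mix p on Letter must make Publisher 2 indifferent between Letter and A4.
Publisher 2's payoff from Letter: 11p + 5(1−p). From A4: 5p + 8(1−p).
Set equal: 6p = 3(1−p) → p = 3/9 = 1/3.

1/3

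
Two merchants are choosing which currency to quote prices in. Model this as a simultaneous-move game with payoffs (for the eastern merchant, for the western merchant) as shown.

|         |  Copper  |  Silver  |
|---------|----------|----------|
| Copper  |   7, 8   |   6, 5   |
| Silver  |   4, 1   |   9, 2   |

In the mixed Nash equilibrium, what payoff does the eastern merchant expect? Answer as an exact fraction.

The western merchant mixes with probability q on Copper, chosen so the eastern merchant is indifferent: 7q + 6(1−q) = 4q + 9(1−q) gives q = 1/2.
The eastern merchant's expected payoff (from either row, since indifferent) is 7·1/2 + 6·1/2 = 13/2.

13/2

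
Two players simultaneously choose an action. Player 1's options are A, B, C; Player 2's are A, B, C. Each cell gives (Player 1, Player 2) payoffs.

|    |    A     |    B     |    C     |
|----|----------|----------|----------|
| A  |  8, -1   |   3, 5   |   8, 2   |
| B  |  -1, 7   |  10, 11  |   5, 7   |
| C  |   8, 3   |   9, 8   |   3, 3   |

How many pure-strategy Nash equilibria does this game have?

Both B: Player 1 gets 10 (best alternative 9); Player 2 gets 11 (best alternative 7). Neither deviates — NE.
Both A is not a NE: Player 2 would switch to B (5 > -1).
No other cell survives both best-response checks, so there is 1 pure NE.

1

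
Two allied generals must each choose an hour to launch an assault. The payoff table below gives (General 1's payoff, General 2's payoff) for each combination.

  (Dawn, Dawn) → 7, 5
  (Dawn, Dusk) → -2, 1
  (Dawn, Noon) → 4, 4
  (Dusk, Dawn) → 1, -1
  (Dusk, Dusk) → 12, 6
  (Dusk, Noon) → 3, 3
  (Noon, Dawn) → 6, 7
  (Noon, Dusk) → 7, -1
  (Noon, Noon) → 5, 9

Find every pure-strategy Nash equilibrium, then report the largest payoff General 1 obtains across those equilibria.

12

Both Dawn is a pure NE (General 1: 7 ≥ 6; General 2: 5 ≥ 4). General 1 gets 7.
Both Dusk is a pure NE (General 1: 12 ≥ 7; General 2: 6 ≥ 3). General 1 gets 12.
Both Noon is a pure NE (General 1: 5 ≥ 4; General 2: 9 ≥ 7). General 1 gets 5.
Every other cell has a profitable deviation for at least one player. Highest of {7, 12, 5} is 12.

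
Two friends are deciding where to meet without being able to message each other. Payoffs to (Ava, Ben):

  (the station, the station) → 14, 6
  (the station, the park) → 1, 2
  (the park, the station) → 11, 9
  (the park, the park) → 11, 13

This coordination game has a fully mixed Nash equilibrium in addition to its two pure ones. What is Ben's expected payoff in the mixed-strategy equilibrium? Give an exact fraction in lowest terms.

Ava mixes with probability p on the station, chosen so Ben is indifferent: 6p + 9(1−p) = 2p + 13(1−p) gives p = 1/2.
Ben's expected payoff is 6·1/2 + 9·1/2 = 15/2.

15/2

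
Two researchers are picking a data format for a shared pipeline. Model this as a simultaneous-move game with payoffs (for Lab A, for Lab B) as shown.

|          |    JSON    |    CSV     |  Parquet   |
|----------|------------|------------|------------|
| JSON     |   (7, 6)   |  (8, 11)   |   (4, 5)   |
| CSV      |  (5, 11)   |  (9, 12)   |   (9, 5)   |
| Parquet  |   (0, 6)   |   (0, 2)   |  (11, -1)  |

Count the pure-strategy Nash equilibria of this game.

Both CSV: Lab A gets 9 (best alternative 8); Lab B gets 12 (best alternative 11). Neither deviates — NE.
Both JSON is not a NE: Lab B would switch to CSV (11 > 6).
No other cell survives both best-response checks, so there is 1 pure NE.

1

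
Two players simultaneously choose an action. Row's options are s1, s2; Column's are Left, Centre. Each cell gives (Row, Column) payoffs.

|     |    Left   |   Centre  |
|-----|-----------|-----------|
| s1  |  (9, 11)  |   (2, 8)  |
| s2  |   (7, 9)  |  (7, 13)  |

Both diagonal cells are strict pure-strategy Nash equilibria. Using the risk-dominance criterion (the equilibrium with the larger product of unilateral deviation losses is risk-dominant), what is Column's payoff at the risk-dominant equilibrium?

At (s1, Left): Row loses 9 − 7 = 2 by deviating; Column loses 11 − 8 = 3. Product = 2·3 = 6.
At (s2, Centre): Row loses 7 − 2 = 5 by deviating; Column loses 13 − 9 = 4. Product = 5·4 = 20.
20 > 6, so (s2, Centre) is risk-dominant. Column's payoff there is 13.

13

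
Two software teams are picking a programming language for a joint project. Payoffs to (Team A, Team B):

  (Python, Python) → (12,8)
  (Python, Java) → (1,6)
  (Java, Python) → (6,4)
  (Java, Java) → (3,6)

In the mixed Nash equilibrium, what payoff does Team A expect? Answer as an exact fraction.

Team B mixes with probability q on Python, chosen so Team A is indifferent: 12q + 1(1−q) = 6q + 3(1−q) gives q = 1/4.
Team A's expected payoff (from either row, since indifferent) is 12·1/4 + 1·3/4 = 15/4.

15/4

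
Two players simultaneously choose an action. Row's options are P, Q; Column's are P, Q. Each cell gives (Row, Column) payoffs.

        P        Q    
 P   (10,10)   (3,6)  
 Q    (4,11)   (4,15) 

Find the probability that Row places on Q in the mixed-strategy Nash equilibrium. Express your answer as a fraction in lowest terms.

Row's mix p on P must make Column indifferent between P and Q.
Column's payoff from P: 10p + 11(1−p). From Q: 6p + 15(1−p).
Set equal: 4p = 4(1−p) → p = 4/8 = 1/2.
Probability on Q is 1 − 1/2 = 1/2.

1/2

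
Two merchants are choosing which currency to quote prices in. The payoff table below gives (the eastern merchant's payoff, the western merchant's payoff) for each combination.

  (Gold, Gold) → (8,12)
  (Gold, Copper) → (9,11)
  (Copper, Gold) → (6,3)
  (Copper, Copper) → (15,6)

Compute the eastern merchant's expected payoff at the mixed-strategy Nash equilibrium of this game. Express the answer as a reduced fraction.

33/4

The western merchant mixes with probability q on Gold, chosen so the eastern merchant is indifferent: 8q + 9(1−q) = 6q + 15(1−q) gives q = 3/4.
The eastern merchant's expected payoff (from either row, since indifferent) is 8·3/4 + 9·1/4 = 33/4.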